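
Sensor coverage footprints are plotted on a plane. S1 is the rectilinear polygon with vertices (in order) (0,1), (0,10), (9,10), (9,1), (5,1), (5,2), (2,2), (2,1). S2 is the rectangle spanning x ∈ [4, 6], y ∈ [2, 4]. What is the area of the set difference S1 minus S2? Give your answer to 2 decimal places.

74.00

|S1| = 78, |S1∩S2| = 4.
|S1 ∖ S2| = |S1| − |S1∩S2| = 78 − 4 = 74.00.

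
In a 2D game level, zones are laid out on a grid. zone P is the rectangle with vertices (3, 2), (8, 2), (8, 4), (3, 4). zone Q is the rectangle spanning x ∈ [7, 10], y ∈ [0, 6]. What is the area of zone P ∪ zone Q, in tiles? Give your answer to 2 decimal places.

By inclusion–exclusion:
Individual areas: |zone P| = 10, |zone Q| = 18.
|zone P∩zone Q|: x∈[7,8], y∈[2,4] → 1·2 = 2.
|zone P ∪ zone Q| = 28 − 2 = 26.00.

26.00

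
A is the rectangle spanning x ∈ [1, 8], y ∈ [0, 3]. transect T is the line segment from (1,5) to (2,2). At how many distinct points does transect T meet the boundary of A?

The segment meets the boundary at (1.667,3).

1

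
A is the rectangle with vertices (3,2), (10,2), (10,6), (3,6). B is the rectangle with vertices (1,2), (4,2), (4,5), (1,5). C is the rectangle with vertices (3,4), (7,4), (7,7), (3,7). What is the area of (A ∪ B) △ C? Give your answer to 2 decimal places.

|A ∪ B| = 34.
|(A ∪ B) ∩ C| = 8.
|(A ∪ B) △ C| = 34 + 12 − 16 = 30.00.

30.00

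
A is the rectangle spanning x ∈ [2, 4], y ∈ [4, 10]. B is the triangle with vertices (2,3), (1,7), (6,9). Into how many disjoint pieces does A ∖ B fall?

2

A ∖ B splits into 2 disjoint pieces (area 1.3333, area 4.4).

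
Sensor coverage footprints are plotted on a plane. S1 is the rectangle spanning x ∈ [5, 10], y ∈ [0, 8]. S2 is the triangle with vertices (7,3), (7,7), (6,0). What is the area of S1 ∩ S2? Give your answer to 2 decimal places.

2.00

The intersection is the polygon with vertices (7,7), (7,3), (6,0).
By the shoelace formula its area is 2.00.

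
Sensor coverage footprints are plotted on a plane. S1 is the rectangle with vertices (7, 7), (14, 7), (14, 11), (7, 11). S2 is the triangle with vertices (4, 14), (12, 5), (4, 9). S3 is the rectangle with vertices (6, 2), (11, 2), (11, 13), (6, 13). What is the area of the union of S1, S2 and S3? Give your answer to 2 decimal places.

By inclusion–exclusion:
Individual areas: |S1| = 28, |S2| = 20, |S3| = 55.
|S1∩S2| = 5.5903.
|S1∩S3|: x∈[7,11], y∈[7,11] → 4·4 = 16.
|S2∩S3| = 10.9375.
|S1∩S2∩S3| = 5.5903.
|S1 ∪ S2 ∪ S3| = 103 − 32.5278 + 5.5903 = 76.06.

76.06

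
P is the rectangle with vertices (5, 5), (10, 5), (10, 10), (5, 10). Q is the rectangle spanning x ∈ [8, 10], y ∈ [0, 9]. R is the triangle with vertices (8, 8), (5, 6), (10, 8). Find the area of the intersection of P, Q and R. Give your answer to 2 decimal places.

0.80

The intersection is the polygon with vertices (8,8), (10,8), (8,7.2).
By the shoelace formula its area is 0.80.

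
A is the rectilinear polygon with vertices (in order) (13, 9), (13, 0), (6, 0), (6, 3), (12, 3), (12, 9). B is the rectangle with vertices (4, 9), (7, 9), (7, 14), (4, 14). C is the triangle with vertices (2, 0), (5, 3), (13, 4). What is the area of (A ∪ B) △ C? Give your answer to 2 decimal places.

|A ∪ B| = 42.
|(A ∪ B) ∩ C| = 3.4034.
|(A ∪ B) △ C| = 42 + 10.5 − 6.8068 = 45.69.

45.69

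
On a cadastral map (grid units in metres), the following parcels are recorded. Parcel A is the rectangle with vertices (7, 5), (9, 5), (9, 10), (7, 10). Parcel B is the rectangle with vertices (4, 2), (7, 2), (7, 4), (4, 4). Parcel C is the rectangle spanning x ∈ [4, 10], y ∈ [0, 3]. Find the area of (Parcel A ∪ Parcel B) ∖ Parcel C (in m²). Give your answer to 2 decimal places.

13.00

|Parcel A ∪ Parcel B| = 16.
|(Parcel A ∪ Parcel B) ∩ Parcel C| = 3.
|(Parcel A ∪ Parcel B) ∖ Parcel C| = 16 − 3 = 13.00.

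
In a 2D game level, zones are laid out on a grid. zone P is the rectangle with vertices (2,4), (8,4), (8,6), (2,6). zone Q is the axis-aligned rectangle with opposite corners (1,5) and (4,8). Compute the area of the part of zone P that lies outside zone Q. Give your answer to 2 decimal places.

10.00

|zone P∩zone Q|: x∈[2,4], y∈[5,6] → 2·1 = 2.
|zone P| = 12.
|zone P ∖ zone Q| = |zone P| − |zone P∩zone Q| = 12 − 2 = 10.00.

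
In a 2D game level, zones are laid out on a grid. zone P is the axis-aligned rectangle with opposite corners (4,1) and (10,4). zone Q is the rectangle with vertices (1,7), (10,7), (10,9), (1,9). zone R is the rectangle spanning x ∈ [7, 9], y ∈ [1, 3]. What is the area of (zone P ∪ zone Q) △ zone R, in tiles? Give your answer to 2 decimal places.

32.00

|zone P ∪ zone Q| = 36.
|(zone P ∪ zone Q) ∩ zone R| = 4.
|(zone P ∪ zone Q) △ zone R| = 36 + 4 − 8 = 32.00.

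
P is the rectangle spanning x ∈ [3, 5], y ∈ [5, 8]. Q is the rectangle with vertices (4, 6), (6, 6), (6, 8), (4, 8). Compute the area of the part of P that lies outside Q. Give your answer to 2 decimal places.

|P∩Q|: x∈[4,5], y∈[6,8] → 1·2 = 2.
|P| = 6.
|P ∖ Q| = |P| − |P∩Q| = 6 − 2 = 4.00.

4.00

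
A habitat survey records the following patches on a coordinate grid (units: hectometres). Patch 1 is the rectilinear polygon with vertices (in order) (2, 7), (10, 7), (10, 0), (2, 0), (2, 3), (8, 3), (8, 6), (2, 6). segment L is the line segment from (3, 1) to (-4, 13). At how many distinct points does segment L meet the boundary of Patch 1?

1

The segment meets the boundary at (2,2.714).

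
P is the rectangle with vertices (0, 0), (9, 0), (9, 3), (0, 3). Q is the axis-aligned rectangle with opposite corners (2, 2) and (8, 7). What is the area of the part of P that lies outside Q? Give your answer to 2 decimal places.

21.00

|P∩Q|: x∈[2,8], y∈[2,3] → 6·1 = 6.
|P| = 27.
|P ∖ Q| = |P| − |P∩Q| = 27 − 6 = 21.00.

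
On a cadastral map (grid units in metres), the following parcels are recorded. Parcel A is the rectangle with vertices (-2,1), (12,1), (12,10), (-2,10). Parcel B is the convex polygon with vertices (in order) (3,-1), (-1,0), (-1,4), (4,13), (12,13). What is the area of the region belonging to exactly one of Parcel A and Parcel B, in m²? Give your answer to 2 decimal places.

93.29

|Parcel A| = 126, |Parcel B| = 94.5, |Parcel A∩Parcel B| = 63.6071.
|Parcel A △ Parcel B| = |Parcel A| + |Parcel B| − 2·|Parcel A∩Parcel B| = 126 + 94.5 − 127.2143 = 93.29.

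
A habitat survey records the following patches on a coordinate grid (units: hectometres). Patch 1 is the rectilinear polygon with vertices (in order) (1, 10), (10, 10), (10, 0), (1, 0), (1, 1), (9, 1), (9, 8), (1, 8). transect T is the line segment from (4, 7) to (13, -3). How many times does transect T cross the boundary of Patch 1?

2

The segment meets the boundary at (10,0.333), (9,1.444).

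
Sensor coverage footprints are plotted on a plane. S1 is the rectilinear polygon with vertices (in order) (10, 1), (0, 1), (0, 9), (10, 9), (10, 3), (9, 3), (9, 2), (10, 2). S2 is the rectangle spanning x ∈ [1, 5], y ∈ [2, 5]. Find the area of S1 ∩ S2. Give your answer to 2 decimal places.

The intersection is the polygon with vertices (1,2), (1,5), (5,5), (5,2).
By the shoelace formula its area is 12.00.

12.00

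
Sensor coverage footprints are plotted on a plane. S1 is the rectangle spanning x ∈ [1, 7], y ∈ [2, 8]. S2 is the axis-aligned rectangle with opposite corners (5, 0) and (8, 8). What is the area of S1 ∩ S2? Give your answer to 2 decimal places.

|S1∩S2|: x∈[5,7], y∈[2,8] → 2·6 = 12.

12.00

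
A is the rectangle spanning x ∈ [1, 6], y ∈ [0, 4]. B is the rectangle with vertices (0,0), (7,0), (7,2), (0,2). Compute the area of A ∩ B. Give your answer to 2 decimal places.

10.00

|A∩B|: x∈[1,6], y∈[0,2] → 5·2 = 10.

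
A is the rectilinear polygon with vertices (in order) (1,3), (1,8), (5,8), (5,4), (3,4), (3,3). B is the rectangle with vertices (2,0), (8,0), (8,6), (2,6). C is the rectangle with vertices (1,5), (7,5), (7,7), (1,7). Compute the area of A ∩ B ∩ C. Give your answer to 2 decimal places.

3.00

The intersection is the polygon with vertices (2,6), (5,6), (5,5), (2,5).
By the shoelace formula its area is 3.00.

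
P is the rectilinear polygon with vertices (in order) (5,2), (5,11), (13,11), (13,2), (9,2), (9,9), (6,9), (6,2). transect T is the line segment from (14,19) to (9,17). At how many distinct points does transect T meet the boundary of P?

0

The segment lies entirely outside P and never meets its boundary.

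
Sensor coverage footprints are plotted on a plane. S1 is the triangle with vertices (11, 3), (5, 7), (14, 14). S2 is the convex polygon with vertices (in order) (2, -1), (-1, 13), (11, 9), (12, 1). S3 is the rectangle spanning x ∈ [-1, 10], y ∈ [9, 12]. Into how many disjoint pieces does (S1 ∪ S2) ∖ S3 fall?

2

(S1 ∪ S2) ∖ S3 splits into 2 disjoint pieces (area 110.4492, area 1.3929).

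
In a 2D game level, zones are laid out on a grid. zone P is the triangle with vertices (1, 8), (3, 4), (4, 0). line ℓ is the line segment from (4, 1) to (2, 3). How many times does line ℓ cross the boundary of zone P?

The segment meets the boundary at (3.4,1.6), (3.667,1.333).

2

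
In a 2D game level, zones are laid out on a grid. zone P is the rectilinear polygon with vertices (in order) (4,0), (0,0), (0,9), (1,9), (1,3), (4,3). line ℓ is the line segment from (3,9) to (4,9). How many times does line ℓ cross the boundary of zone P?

The segment lies entirely outside zone P and never meets its boundary.

0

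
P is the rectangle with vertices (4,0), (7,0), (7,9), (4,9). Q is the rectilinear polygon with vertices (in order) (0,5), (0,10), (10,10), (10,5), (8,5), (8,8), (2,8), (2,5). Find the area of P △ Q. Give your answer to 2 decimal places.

|P| = 27, |Q| = 32, |P∩Q| = 3.
|P △ Q| = |P| + |Q| − 2·|P∩Q| = 27 + 32 − 6 = 53.00.

53.00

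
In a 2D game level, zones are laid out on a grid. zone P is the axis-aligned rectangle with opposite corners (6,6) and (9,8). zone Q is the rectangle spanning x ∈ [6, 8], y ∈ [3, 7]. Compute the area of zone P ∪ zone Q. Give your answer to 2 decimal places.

By inclusion–exclusion:
Individual areas: |zone P| = 6, |zone Q| = 8.
|zone P∩zone Q|: x∈[6,8], y∈[6,7] → 2·1 = 2.
|zone P ∪ zone Q| = 14 − 2 = 12.00.

12.00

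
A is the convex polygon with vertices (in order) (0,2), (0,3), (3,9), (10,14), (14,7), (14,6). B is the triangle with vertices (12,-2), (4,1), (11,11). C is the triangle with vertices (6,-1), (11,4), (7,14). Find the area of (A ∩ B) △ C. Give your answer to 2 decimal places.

|A ∩ B| = 16.3.
|(A ∩ B) ∩ C| = 8.8841.
|(A ∩ B) △ C| = 16.3 + 35 − 17.7682 = 33.53.

33.53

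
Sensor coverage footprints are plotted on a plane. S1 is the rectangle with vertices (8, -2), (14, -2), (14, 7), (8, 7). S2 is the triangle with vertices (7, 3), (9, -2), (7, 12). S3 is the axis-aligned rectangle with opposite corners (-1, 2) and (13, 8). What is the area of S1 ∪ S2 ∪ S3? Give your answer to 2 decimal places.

114.59

By inclusion–exclusion:
Individual areas: |S1| = 54, |S2| = 9, |S3| = 84.
|S1∩S2| = 2.25.
|S1∩S3|: x∈[8,13], y∈[2,7] → 5·5 = 25.
|S2∩S3| = 5.8.
|S1∩S2∩S3| = 0.6429.
|S1 ∪ S2 ∪ S3| = 147 − 33.05 + 0.6429 = 114.59.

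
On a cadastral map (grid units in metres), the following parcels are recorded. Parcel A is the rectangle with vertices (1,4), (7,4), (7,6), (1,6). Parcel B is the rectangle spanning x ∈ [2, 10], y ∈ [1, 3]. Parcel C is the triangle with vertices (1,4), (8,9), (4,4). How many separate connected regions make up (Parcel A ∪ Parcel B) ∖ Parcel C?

(Parcel A ∪ Parcel B) ∖ Parcel C splits into 3 disjoint pieces (area 4.4, area 2.8, area 16).

3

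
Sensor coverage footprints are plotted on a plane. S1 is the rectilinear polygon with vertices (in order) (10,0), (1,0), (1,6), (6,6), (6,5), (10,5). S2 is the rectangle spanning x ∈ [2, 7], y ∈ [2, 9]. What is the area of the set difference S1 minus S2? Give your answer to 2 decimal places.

31.00

|S1| = 50, |S1∩S2| = 19.
|S1 ∖ S2| = |S1| − |S1∩S2| = 50 − 19 = 31.00.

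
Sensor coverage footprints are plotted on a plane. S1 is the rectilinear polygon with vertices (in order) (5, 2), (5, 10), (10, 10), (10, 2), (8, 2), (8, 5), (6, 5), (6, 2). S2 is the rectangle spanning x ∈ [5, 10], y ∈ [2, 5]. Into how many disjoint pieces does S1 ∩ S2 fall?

2

S1 ∩ S2 splits into 2 disjoint pieces (area 3, area 6).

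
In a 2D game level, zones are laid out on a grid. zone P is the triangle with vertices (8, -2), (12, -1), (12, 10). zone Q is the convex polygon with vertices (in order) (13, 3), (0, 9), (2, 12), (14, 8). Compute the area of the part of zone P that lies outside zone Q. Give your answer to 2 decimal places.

|zone P| = 22, |zone P∩zone Q| = 5.9085.
|zone P ∖ zone Q| = |zone P| − |zone P∩zone Q| = 22 − 5.9085 = 16.09.

16.09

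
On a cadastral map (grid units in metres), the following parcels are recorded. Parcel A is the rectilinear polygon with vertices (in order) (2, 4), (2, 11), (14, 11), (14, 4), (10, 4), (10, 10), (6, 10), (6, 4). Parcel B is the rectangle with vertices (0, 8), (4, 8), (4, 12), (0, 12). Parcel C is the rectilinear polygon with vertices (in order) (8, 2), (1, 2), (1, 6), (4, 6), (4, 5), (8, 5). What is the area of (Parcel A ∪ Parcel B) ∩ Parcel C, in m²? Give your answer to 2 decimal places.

6.00

The region (Parcel A ∪ Parcel B) ∩ Parcel C is the polygon with vertices (6,4), (2,4), (2,6), (4,6), (4,5), (6,5).
By the shoelace formula its area is 6.00.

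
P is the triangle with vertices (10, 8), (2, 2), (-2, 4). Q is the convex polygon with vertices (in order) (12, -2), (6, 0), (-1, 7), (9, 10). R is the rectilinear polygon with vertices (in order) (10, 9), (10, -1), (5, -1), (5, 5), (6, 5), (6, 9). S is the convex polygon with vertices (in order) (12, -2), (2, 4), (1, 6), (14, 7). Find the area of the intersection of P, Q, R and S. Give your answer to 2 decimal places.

1.80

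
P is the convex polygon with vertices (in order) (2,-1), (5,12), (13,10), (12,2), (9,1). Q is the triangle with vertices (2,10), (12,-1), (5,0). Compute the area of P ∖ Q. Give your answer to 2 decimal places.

|P| = 94, |P∩Q| = 23.6578.
|P ∖ Q| = |P| − |P∩Q| = 94 − 23.6578 = 70.34.

70.34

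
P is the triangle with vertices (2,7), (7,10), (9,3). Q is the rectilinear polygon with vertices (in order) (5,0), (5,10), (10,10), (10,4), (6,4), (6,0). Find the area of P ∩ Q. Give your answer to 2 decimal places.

The intersection is the polygon with vertices (7,10), (8.714,4), (7.25,4), (5,5.286), (5,8.8).
By the shoelace formula its area is 14.50.

14.50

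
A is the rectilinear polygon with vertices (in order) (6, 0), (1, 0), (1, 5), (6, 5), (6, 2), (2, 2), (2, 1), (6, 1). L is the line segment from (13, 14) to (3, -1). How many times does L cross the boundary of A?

4

The segment meets the boundary at (3.667,0), (4.333,1), (5,2), (6,3.5).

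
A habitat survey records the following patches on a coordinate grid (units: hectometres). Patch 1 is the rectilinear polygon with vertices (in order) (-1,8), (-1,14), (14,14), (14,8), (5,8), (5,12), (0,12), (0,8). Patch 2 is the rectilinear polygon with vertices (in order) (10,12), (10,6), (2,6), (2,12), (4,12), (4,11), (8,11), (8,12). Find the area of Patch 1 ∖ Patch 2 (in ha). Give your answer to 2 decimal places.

|Patch 1| = 70, |Patch 1∩Patch 2| = 17.
|Patch 1 ∖ Patch 2| = |Patch 1| − |Patch 1∩Patch 2| = 70 − 17 = 53.00.

53.00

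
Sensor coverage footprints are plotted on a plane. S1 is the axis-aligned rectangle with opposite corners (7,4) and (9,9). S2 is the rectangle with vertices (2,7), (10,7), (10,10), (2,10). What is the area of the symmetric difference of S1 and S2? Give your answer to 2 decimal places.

|S1∩S2|: x∈[7,9], y∈[7,9] → 2·2 = 4.
|S1 △ S2| = |S1| + |S2| − 2·|S1∩S2| = 10 + 24 − 8 = 26.00.

26.00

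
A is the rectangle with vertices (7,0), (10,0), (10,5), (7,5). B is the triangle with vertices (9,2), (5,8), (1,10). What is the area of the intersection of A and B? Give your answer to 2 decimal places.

1.00

The intersection is the polygon with vertices (7,5), (9,2), (7,4).
By the shoelace formula its area is 1.00.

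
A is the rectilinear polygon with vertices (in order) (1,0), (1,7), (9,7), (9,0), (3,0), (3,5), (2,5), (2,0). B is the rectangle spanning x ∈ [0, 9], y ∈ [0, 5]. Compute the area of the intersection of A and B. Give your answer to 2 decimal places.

35.00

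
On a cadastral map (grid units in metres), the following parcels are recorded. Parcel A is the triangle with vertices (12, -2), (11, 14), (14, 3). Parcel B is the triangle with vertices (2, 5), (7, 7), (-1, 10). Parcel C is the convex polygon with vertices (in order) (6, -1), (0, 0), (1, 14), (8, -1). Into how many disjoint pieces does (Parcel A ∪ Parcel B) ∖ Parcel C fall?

3

(Parcel A ∪ Parcel B) ∖ Parcel C splits into 3 disjoint pieces (area 18.5, area 2.9572, area 1.6518).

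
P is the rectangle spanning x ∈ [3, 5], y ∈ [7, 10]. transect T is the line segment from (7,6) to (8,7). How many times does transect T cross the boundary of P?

0

The segment lies entirely outside P and never meets its boundary.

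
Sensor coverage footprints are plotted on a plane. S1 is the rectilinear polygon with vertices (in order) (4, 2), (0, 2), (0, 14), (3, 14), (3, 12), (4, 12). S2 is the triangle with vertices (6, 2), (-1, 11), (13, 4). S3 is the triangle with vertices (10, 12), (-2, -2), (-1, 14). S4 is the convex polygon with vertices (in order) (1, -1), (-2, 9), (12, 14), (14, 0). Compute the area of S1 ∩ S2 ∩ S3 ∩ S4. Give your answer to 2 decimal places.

9.03

The intersection is the polygon with vertices (4,5), (3.825,4.796), (0,9.714), (0.917,10.042), (4,8.5).
By the shoelace formula its area is 9.03.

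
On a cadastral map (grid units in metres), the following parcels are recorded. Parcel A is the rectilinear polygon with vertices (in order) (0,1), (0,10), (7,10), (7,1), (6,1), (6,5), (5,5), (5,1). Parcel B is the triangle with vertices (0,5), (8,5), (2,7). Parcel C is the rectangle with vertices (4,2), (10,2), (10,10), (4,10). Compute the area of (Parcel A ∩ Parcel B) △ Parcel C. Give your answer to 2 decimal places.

50.83

|Parcel A ∩ Parcel B| = 7.8333.
|(Parcel A ∩ Parcel B) ∩ Parcel C| = 2.5.
|(Parcel A ∩ Parcel B) △ Parcel C| = 7.8333 + 48 − 5 = 50.83.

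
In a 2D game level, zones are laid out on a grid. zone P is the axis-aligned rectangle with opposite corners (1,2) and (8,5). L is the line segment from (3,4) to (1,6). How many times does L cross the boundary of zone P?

1

The segment meets the boundary at (2,5).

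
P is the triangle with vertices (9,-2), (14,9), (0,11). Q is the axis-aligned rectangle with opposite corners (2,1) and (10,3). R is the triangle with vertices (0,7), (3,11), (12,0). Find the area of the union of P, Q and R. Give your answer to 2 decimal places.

97.73

By inclusion–exclusion:
Individual areas: |P| = 82, |Q| = 16, |R| = 34.5.
|P∩Q| = 7.5385.
|P∩R| = 27.2327.
|Q∩R| = 2.7547.
|P∩Q∩R| = 2.7547.
|P ∪ Q ∪ R| = 132.5 − 37.5259 + 2.7547 = 97.73.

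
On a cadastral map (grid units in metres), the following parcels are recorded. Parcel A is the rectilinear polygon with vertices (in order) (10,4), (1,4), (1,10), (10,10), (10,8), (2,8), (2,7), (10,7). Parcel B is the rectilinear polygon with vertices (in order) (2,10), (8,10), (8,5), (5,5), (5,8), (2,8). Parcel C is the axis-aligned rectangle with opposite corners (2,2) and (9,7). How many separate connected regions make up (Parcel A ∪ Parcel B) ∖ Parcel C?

2

(Parcel A ∪ Parcel B) ∖ Parcel C splits into 2 disjoint pieces (area 25, area 3).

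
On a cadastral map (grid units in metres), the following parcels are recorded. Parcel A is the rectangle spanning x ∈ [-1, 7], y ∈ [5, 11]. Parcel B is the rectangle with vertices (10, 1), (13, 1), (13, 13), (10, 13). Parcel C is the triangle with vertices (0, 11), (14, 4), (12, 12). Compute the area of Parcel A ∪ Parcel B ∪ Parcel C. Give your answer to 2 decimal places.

102.67

By inclusion–exclusion:
Individual areas: |Parcel A| = 48, |Parcel B| = 36, |Parcel C| = 49.
|Parcel A∩Parcel B| = 0 (no overlap).
|Parcel A∩Parcel C| = 12.25.
|Parcel B∩Parcel C| = 18.0833.
|Parcel A∩Parcel B∩Parcel C| = 0.
|Parcel A ∪ Parcel B ∪ Parcel C| = 133 − 30.3333 + 0 = 102.67.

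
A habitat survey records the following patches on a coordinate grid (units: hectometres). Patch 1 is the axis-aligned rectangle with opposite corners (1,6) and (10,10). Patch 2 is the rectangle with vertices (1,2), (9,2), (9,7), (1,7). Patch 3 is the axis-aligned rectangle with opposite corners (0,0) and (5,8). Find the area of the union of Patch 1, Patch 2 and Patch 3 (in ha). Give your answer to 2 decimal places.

By inclusion–exclusion:
Individual areas: |Patch 1| = 36, |Patch 2| = 40, |Patch 3| = 40.
|Patch 1∩Patch 2|: x∈[1,9], y∈[6,7] → 8·1 = 8.
|Patch 1∩Patch 3|: x∈[1,5], y∈[6,8] → 4·2 = 8.
|Patch 2∩Patch 3|: x∈[1,5], y∈[2,7] → 4·5 = 20.
|Patch 1∩Patch 2∩Patch 3| = 4.
|Patch 1 ∪ Patch 2 ∪ Patch 3| = 116 − 36 + 4 = 84.00.

84.00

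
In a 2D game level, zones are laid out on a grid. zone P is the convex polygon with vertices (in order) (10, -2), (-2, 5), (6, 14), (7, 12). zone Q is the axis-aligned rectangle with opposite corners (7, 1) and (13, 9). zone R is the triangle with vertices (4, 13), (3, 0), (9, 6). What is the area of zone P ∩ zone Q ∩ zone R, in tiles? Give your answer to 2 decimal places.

The intersection is the polygon with vertices (7,8.8), (7.98,7.429), (8.412,5.412), (7,4).
By the shoelace formula its area is 4.08.

4.08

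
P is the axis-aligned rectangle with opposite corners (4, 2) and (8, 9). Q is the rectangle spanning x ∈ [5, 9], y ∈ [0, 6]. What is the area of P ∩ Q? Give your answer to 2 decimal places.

|P∩Q|: x∈[5,8], y∈[2,6] → 3·4 = 12.

12.00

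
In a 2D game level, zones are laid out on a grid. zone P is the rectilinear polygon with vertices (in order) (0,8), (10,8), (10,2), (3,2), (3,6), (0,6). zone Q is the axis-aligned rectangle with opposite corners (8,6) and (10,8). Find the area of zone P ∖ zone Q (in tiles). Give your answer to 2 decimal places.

44.00

|zone P| = 48, |zone P∩zone Q| = 4.
|zone P ∖ zone Q| = |zone P| − |zone P∩zone Q| = 48 − 4 = 44.00.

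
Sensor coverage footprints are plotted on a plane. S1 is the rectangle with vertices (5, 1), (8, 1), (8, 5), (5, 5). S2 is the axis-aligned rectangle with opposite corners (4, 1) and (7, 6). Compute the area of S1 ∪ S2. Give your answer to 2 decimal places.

By inclusion–exclusion:
Individual areas: |S1| = 12, |S2| = 15.
|S1∩S2|: x∈[5,7], y∈[1,5] → 2·4 = 8.
|S1 ∪ S2| = 27 − 8 = 19.00.

19.00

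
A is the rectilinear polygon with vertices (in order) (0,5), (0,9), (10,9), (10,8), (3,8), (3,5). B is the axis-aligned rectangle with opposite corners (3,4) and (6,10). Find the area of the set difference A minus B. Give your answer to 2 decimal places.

|A| = 19, |A∩B| = 3.
|A ∖ B| = |A| − |A∩B| = 19 − 3 = 16.00.

16.00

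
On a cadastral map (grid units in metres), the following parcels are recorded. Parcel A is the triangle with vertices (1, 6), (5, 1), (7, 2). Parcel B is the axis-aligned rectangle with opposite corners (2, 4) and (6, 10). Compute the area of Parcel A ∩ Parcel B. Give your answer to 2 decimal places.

The intersection is the polygon with vertices (2,4.75), (2,5.333), (4,4), (2.6,4).
By the shoelace formula its area is 1.11.

1.11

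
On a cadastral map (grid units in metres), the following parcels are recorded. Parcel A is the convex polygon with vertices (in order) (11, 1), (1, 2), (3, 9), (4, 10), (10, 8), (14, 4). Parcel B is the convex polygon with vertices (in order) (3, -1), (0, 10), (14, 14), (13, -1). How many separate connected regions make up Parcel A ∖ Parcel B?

Parcel A ∖ Parcel B splits into 2 disjoint pieces (area 1.3223, area 0.4464).

2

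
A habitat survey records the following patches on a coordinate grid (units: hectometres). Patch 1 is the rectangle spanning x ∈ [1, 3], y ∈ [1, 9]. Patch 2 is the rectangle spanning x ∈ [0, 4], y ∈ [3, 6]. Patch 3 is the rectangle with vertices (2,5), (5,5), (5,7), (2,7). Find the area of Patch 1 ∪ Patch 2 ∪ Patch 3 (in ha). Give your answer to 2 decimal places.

25.00

By inclusion–exclusion:
Individual areas: |Patch 1| = 16, |Patch 2| = 12, |Patch 3| = 6.
|Patch 1∩Patch 2|: x∈[1,3], y∈[3,6] → 2·3 = 6.
|Patch 1∩Patch 3|: x∈[2,3], y∈[5,7] → 1·2 = 2.
|Patch 2∩Patch 3|: x∈[2,4], y∈[5,6] → 2·1 = 2.
|Patch 1∩Patch 2∩Patch 3| = 1.
|Patch 1 ∪ Patch 2 ∪ Patch 3| = 34 − 10 + 1 = 25.00.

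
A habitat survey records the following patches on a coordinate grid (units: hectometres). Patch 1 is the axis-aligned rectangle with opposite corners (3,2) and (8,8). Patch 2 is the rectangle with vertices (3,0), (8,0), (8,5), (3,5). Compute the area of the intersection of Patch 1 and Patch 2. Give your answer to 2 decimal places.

15.00

|Patch 1∩Patch 2|: x∈[3,8], y∈[2,5] → 5·3 = 15.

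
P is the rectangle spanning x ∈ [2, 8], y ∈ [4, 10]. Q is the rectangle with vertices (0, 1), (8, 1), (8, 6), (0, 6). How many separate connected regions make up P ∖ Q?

P ∖ Q is a single connected region.

1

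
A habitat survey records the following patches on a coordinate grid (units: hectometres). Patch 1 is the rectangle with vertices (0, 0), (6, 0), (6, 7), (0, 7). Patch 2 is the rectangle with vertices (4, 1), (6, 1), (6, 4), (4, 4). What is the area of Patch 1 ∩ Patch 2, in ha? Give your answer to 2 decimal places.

6.00

|Patch 1∩Patch 2|: x∈[4,6], y∈[1,4] → 2·3 = 6.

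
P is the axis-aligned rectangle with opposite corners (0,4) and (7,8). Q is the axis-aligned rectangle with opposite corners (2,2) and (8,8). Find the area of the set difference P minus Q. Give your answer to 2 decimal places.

|P∩Q|: x∈[2,7], y∈[4,8] → 5·4 = 20.
|P| = 28.
|P ∖ Q| = |P| − |P∩Q| = 28 − 20 = 8.00.

8.00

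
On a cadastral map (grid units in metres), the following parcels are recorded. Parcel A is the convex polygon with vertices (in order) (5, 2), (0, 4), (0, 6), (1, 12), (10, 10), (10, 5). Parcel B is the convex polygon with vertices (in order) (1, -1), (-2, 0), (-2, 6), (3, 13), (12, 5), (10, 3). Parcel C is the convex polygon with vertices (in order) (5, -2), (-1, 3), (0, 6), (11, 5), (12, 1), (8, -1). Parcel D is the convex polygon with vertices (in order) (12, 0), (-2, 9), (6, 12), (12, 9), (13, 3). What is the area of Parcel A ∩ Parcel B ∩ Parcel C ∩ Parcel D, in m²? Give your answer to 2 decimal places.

7.57

The intersection is the polygon with vertices (10,5.091), (10,5), (7.011,3.207), (3.106,5.718).
By the shoelace formula its area is 7.57.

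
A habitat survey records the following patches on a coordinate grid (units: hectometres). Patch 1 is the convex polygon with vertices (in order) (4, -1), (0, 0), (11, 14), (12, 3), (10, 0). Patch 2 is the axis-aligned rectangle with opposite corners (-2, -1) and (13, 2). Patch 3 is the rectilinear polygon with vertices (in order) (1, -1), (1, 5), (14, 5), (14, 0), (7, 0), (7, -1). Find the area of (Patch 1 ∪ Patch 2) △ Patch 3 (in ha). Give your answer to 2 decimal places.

|Patch 1 ∪ Patch 2| = 107.7381.
|(Patch 1 ∪ Patch 2) ∩ Patch 3| = 57.2348.
|(Patch 1 ∪ Patch 2) △ Patch 3| = 107.7381 + 71 − 114.4697 = 64.27.

64.27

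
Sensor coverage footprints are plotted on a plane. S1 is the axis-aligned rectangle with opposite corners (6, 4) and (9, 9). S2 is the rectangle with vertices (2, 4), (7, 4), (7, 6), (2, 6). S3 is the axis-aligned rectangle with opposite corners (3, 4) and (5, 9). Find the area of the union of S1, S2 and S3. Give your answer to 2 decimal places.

By inclusion–exclusion:
Individual areas: |S1| = 15, |S2| = 10, |S3| = 10.
|S1∩S2|: x∈[6,7], y∈[4,6] → 1·2 = 2.
|S1∩S3| = 0 (no overlap).
|S2∩S3|: x∈[3,5], y∈[4,6] → 2·2 = 4.
|S1∩S2∩S3| = 0.
|S1 ∪ S2 ∪ S3| = 35 − 6 + 0 = 29.00.

29.00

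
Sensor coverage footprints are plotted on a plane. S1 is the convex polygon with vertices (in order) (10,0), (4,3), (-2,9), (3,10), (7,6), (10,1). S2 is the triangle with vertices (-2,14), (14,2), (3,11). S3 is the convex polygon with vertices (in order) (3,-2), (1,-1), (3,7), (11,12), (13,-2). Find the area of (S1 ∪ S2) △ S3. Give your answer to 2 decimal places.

|S1 ∪ S2| = 51.
|(S1 ∪ S2) ∩ S3| = 30.4466.
|(S1 ∪ S2) △ S3| = 51 + 115 − 60.8932 = 105.11.

105.11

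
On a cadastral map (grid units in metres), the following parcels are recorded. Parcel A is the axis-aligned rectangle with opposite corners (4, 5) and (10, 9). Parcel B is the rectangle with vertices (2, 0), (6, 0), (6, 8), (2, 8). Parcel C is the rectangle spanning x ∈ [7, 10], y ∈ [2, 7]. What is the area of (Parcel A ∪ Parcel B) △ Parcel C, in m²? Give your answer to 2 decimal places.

53.00

|Parcel A ∪ Parcel B| = 50.
|(Parcel A ∪ Parcel B) ∩ Parcel C| = 6.
|(Parcel A ∪ Parcel B) △ Parcel C| = 50 + 15 − 12 = 53.00.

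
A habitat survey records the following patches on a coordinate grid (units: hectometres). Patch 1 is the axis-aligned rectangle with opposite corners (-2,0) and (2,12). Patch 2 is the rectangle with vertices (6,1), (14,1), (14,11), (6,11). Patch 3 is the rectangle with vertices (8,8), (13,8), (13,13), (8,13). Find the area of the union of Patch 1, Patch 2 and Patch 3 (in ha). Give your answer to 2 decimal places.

By inclusion–exclusion:
Individual areas: |Patch 1| = 48, |Patch 2| = 80, |Patch 3| = 25.
|Patch 1∩Patch 2| = 0 (no overlap).
|Patch 1∩Patch 3| = 0 (no overlap).
|Patch 2∩Patch 3|: x∈[8,13], y∈[8,11] → 5·3 = 15.
|Patch 1∩Patch 2∩Patch 3| = 0.
|Patch 1 ∪ Patch 2 ∪ Patch 3| = 153 − 15 + 0 = 138.00.

138.00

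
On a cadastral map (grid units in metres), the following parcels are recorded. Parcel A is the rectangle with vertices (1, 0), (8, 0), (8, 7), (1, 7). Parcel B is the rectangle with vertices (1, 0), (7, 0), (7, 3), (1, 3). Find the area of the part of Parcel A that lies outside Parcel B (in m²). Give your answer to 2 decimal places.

31.00

|Parcel A∩Parcel B|: x∈[1,7], y∈[0,3] → 6·3 = 18.
|Parcel A| = 49.
|Parcel A ∖ Parcel B| = |Parcel A| − |Parcel A∩Parcel B| = 49 − 18 = 31.00.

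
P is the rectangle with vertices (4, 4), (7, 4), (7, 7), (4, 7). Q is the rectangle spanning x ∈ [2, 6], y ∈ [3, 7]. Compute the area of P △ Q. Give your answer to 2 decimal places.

13.00

|P∩Q|: x∈[4,6], y∈[4,7] → 2·3 = 6.
|P △ Q| = |P| + |Q| − 2·|P∩Q| = 9 + 16 − 12 = 13.00.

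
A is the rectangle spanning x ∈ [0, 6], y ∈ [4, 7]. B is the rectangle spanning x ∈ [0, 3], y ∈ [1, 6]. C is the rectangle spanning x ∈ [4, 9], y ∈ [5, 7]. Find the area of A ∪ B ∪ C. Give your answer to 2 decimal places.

33.00

By inclusion–exclusion:
Individual areas: |A| = 18, |B| = 15, |C| = 10.
|A∩B|: x∈[0,3], y∈[4,6] → 3·2 = 6.
|A∩C|: x∈[4,6], y∈[5,7] → 2·2 = 4.
|B∩C| = 0 (no overlap).
|A∩B∩C| = 0.
|A ∪ B ∪ C| = 43 − 10 + 0 = 33.00.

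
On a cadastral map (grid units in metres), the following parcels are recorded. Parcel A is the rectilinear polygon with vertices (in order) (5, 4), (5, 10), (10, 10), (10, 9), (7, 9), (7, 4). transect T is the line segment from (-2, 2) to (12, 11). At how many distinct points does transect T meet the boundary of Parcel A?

The segment meets the boundary at (10,9.714), (8.889,9), (7,7.786), (5,6.5).

4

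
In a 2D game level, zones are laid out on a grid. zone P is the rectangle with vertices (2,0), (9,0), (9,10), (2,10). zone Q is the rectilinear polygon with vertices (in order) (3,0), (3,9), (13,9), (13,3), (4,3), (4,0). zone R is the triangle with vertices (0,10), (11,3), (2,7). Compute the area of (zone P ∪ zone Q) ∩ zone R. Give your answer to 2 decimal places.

The region (zone P ∪ zone Q) ∩ zone R is the polygon with vertices (2,8.727), (11,3), (2,7).
By the shoelace formula its area is 7.77.

7.77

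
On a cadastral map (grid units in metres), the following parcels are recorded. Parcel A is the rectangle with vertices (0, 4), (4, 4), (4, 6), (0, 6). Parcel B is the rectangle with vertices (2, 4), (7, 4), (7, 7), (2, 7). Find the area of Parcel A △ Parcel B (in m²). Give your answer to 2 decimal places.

15.00

|Parcel A∩Parcel B|: x∈[2,4], y∈[4,6] → 2·2 = 4.
|Parcel A △ Parcel B| = |Parcel A| + |Parcel B| − 2·|Parcel A∩Parcel B| = 8 + 15 − 8 = 15.00.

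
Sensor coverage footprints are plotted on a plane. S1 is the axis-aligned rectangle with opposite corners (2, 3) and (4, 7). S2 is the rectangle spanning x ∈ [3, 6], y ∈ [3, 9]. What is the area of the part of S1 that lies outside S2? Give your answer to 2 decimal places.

|S1∩S2|: x∈[3,4], y∈[3,7] → 1·4 = 4.
|S1| = 8.
|S1 ∖ S2| = |S1| − |S1∩S2| = 8 − 4 = 4.00.

4.00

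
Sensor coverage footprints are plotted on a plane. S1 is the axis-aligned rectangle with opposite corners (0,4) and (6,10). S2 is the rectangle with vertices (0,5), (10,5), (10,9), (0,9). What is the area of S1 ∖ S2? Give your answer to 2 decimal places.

12.00

|S1∩S2|: x∈[0,6], y∈[5,9] → 6·4 = 24.
|S1| = 36.
|S1 ∖ S2| = |S1| − |S1∩S2| = 36 − 24 = 12.00.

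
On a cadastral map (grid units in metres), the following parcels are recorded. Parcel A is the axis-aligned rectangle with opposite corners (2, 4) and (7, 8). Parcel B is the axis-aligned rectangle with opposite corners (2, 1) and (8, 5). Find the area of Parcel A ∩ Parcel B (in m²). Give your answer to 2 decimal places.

|Parcel A∩Parcel B|: x∈[2,7], y∈[4,5] → 5·1 = 5.

5.00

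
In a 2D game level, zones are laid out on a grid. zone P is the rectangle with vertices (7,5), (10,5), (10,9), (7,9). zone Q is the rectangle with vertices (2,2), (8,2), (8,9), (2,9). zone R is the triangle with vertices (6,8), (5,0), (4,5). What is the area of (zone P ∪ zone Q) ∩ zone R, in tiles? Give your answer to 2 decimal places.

5.85

The region (zone P ∪ zone Q) ∩ zone R is the polygon with vertices (4.6,2), (4,5), (6,8), (5.25,2).
By the shoelace formula its area is 5.85.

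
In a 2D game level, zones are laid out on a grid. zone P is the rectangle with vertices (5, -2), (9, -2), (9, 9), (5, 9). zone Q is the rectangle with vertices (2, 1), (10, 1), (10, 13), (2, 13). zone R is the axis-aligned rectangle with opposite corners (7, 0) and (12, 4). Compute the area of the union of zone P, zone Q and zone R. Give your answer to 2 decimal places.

By inclusion–exclusion:
Individual areas: |zone P| = 44, |zone Q| = 96, |zone R| = 20.
|zone P∩zone Q|: x∈[5,9], y∈[1,9] → 4·8 = 32.
|zone P∩zone R|: x∈[7,9], y∈[0,4] → 2·4 = 8.
|zone Q∩zone R|: x∈[7,10], y∈[1,4] → 3·3 = 9.
|zone P∩zone Q∩zone R| = 6.
|zone P ∪ zone Q ∪ zone R| = 160 − 49 + 6 = 117.00.

117.00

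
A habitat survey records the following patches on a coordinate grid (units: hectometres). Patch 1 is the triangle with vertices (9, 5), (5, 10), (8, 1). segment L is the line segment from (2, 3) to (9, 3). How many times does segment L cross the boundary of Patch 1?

The segment meets the boundary at (8.5,3), (7.333,3).

2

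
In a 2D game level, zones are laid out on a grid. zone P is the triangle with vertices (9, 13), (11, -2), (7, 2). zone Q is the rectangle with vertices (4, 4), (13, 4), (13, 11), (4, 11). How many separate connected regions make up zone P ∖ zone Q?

2

zone P ∖ zone Q splits into 2 disjoint pieces (area 0.6303, area 13.2364).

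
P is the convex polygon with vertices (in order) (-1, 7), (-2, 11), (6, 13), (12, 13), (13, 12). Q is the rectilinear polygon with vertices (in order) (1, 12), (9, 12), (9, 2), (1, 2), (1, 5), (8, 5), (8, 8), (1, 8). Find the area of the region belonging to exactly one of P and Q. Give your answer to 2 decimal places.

58.26

|P| = 44.5, |Q| = 59, |P∩Q| = 22.6179.
|P △ Q| = |P| + |Q| − 2·|P∩Q| = 44.5 + 59 − 45.2357 = 58.26.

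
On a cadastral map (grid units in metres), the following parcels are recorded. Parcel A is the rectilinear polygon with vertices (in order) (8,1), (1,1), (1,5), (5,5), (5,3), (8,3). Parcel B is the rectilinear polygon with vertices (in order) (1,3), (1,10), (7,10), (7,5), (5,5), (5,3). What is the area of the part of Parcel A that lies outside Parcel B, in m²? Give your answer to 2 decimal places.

14.00

|Parcel A| = 22, |Parcel A∩Parcel B| = 8.
|Parcel A ∖ Parcel B| = |Parcel A| − |Parcel A∩Parcel B| = 22 − 8 = 14.00.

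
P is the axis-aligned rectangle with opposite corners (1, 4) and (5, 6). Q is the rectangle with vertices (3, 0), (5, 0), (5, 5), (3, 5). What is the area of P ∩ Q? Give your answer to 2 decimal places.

|P∩Q|: x∈[3,5], y∈[4,5] → 2·1 = 2.

2.00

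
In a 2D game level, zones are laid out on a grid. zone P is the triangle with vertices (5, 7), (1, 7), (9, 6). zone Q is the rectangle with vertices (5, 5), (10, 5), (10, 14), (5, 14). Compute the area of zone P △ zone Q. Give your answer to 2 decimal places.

45.00

|zone P| = 2, |zone Q| = 45, |zone P∩zone Q| = 1.
|zone P △ zone Q| = |zone P| + |zone Q| − 2·|zone P∩zone Q| = 2 + 45 − 2 = 45.00.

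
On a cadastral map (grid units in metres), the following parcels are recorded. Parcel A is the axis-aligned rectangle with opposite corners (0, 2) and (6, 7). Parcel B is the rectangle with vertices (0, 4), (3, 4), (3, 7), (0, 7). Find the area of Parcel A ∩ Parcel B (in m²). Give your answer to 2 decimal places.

|Parcel A∩Parcel B|: x∈[0,3], y∈[4,7] → 3·3 = 9.

9.00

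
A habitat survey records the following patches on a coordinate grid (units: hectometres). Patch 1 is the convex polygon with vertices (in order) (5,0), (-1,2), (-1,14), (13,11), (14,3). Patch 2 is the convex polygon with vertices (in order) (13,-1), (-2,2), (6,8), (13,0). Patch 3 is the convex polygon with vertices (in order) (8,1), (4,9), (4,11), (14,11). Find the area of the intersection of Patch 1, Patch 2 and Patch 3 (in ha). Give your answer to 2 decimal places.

13.31

The intersection is the polygon with vertices (6,8), (9.678,3.797), (8,1), (4.909,7.182).
By the shoelace formula its area is 13.31.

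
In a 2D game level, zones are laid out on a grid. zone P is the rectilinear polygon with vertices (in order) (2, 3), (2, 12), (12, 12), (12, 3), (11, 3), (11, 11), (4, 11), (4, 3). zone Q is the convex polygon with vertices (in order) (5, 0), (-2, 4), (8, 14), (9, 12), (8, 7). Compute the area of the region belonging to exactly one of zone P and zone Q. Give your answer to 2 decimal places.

72.20

|zone P| = 34, |zone Q| = 69, |zone P∩zone Q| = 15.4.
|zone P △ zone Q| = |zone P| + |zone Q| − 2·|zone P∩zone Q| = 34 + 69 − 30.8 = 72.20.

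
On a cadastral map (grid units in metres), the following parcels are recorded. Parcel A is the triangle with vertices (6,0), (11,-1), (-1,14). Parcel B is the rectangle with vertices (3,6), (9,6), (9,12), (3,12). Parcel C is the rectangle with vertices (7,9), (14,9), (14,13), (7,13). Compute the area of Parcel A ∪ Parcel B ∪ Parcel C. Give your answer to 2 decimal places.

85.90

By inclusion–exclusion:
Individual areas: |Parcel A| = 31.5, |Parcel B| = 36, |Parcel C| = 28.
|Parcel A∩Parcel B| = 3.6.
|Parcel A∩Parcel C| = 0.
|Parcel B∩Parcel C|: x∈[7,9], y∈[9,12] → 2·3 = 6.
|Parcel A∩Parcel B∩Parcel C| = 0.
|Parcel A ∪ Parcel B ∪ Parcel C| = 95.5 − 9.6 + 0 = 85.90.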